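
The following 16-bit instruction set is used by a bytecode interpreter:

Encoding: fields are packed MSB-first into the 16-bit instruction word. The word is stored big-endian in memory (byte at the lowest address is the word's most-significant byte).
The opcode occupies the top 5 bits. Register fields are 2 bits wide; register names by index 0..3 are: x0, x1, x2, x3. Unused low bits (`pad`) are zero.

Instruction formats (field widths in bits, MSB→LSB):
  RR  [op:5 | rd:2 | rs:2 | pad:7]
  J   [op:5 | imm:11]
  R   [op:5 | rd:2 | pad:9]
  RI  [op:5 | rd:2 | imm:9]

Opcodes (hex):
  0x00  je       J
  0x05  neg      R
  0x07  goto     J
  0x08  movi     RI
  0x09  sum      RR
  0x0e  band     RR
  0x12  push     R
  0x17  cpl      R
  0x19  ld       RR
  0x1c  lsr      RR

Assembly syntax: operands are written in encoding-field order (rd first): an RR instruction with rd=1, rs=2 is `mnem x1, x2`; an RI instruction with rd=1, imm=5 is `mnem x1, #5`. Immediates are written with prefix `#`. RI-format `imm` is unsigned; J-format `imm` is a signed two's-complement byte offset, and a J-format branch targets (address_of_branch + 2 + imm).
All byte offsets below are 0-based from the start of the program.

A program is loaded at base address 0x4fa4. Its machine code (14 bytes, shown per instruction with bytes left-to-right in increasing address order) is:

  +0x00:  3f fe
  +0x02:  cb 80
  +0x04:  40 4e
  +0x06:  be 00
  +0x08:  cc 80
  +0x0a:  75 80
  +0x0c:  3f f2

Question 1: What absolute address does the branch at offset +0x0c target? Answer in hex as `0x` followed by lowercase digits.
[0c] 3f f2 → 0x3ff2
  op=0x3ff2>>11=0x7 ⇒ goto (J)
  imm@[10:0]=0x7f2 (s11→-14) ⇒ #-14
  target = base 0x4fa4 + off 0x0c + 2 + imm -14 = 0x4fa4

0x4fa4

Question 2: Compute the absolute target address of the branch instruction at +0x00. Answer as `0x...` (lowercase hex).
0x4fa4

+0x00: 3f fe ⇒ word 0x3ffe (big)
  op=0x3ffe>>11=0x7 ⇒ goto (J)
  imm: (w>>0)&0x7ff=0x7fe (s11→-2) → #-2
  target = base 0x4fa4 + off 0x00 + 2 + imm -2 = 0x4fa4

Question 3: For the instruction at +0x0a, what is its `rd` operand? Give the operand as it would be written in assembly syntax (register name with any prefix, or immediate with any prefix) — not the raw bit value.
+0x0a: 75 80 ⇒ word 0x7580 (big)
  op=0x7580>>11=0xe ⇒ band (RR)
  [10:9] rd=2 = x2
  [8:7] rs=3 = x3

x2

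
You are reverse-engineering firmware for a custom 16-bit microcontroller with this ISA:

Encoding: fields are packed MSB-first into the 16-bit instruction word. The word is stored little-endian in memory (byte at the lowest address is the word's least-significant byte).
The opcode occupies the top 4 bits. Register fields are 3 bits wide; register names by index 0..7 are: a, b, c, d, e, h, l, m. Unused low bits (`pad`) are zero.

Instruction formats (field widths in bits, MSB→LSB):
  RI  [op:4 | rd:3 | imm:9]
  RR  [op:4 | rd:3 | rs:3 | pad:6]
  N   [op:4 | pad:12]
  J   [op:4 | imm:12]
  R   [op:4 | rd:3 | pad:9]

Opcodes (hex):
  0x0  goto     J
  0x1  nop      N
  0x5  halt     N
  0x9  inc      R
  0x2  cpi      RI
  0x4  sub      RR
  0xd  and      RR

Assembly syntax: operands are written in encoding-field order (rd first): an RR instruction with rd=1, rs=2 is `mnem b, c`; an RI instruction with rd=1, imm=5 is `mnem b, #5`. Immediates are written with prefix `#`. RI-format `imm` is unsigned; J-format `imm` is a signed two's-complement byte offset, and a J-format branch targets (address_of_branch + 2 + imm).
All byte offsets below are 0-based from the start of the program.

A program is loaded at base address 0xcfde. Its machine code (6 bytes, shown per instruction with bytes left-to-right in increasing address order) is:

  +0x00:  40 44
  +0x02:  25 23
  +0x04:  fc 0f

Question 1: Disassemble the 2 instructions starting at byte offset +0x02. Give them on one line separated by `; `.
[02] 25 23 → 0x2325
  opcode bits[15:12]=0x2: cpi/RI
  rd: (w>>9)&0x7=0x1 → b
  imm: (w>>0)&0x1ff=0x125 → #293
[04] fc 0f → 0x0ffc
  opcode bits[15:12]=0x0: goto/J
  imm: (w>>0)&0xfff=0xffc (s12→-4) → #-4

cpi b, #293; goto #-4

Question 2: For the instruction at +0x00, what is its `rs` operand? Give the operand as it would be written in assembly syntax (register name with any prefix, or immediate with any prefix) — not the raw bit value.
off 0x00: read 40 44 as little → 0x4440
  op=0x4440>>12=0x4 ⇒ sub (RR)
  [11:9] rd=2 = c
  [8:6] rs=1 = b

b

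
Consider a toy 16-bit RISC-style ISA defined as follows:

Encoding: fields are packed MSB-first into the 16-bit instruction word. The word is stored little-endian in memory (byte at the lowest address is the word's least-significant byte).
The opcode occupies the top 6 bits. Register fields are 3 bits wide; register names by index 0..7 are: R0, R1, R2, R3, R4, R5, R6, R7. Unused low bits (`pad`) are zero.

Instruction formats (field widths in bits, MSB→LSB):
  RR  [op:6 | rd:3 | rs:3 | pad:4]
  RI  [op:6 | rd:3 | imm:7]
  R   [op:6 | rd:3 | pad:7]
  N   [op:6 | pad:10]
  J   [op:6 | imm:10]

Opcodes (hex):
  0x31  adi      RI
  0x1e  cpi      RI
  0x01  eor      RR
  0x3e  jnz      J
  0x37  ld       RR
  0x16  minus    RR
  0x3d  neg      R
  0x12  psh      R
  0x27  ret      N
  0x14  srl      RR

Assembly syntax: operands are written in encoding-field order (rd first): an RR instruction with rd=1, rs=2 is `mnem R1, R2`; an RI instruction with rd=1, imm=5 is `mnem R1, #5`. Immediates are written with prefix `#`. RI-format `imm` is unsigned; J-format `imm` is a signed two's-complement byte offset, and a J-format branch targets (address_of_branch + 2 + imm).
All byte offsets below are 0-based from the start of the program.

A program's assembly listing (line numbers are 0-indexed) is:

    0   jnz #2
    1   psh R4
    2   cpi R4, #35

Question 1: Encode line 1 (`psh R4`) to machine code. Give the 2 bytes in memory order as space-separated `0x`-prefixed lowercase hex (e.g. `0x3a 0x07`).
1. psh fields op=0x12:6|rd=4:3|pad=0:7 → word 4a00h → 00 4a

0x00 0x4a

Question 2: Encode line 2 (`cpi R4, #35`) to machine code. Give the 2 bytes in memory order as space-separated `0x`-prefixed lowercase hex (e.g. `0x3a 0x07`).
0x23 0x7a

L2: cpi op=0x1e:6|rd=4:3|imm=35:7 ⇒ 0x7a23 ⇒ little 23 7a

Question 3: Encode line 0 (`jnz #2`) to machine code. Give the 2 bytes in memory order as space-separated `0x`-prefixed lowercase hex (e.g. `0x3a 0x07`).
0. jnz fields op=0x3e:6|imm=2:10 → word f802h → 02 f8

0x02 0xf8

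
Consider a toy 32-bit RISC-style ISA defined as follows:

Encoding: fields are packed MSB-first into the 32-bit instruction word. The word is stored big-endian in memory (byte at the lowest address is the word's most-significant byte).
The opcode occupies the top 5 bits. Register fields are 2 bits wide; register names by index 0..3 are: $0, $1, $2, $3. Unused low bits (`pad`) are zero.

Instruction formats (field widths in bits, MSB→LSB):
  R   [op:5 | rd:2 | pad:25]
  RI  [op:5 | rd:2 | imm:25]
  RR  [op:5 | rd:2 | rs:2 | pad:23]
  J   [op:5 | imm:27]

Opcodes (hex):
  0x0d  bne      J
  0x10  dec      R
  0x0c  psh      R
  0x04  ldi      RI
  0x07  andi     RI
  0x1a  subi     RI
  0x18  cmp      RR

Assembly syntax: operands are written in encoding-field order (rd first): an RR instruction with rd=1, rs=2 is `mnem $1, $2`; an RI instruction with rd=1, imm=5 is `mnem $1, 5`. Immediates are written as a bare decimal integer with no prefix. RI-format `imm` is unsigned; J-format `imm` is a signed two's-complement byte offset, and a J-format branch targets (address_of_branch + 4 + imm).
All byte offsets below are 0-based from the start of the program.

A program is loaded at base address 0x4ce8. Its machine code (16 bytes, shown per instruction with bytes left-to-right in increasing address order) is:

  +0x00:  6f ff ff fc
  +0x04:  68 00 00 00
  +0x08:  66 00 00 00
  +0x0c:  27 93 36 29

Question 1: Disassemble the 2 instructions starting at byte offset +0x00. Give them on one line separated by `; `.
bne -4; bne 0

@+00  big-endian(6f ff ff fc) = 0x6ffffffc
  op=0x6ffffffc>>27=0xd ⇒ bne (J)
  imm@[26:0]=0x7fffffc (s27→-4) ⇒ -4
@+04  big-endian(68 00 00 00) = 0x68000000
  op=0x68000000>>27=0xd ⇒ bne (J)
  imm@[26:0]=0x0 ⇒ 0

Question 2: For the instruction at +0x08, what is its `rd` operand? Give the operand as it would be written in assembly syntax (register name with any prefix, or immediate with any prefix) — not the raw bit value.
$3

@+08  big-endian(66 00 00 00) = 0x66000000
  op=0x66000000>>27=0xc ⇒ psh (R)
  [26:25] rd=3 = $3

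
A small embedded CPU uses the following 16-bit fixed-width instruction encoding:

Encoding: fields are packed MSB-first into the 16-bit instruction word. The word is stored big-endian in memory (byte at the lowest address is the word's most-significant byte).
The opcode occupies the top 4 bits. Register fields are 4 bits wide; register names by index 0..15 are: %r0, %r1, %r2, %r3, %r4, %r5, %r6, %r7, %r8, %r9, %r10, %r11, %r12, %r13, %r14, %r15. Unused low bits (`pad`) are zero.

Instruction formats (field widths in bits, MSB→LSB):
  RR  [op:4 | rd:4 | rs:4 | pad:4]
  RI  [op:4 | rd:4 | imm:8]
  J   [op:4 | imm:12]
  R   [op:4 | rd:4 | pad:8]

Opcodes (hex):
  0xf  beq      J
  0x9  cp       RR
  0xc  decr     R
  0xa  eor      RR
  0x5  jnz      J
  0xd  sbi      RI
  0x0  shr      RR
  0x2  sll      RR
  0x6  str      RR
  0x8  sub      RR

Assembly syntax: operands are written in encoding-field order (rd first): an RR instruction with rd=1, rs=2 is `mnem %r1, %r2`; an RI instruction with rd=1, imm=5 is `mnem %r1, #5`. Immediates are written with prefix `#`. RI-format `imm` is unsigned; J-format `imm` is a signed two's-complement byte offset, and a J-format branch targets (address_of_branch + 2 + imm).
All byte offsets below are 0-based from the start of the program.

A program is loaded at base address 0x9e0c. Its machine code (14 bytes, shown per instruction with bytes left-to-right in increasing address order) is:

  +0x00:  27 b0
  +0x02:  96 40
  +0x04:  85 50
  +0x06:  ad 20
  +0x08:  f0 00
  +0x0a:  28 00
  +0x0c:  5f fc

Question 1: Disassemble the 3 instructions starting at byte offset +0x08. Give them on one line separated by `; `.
+0x08: f0 00 ⇒ word 0xf000 (big)
  top 4b → 0xf → beq [J]
  [11:0] imm=0 = #0
+0x0a: 28 00 ⇒ word 0x2800 (big)
  top 4b → 0x2 → sll [RR]
  [11:8] rd=8 = %r8
  [7:4] rs=0 = %r0
+0x0c: 5f fc ⇒ word 0x5ffc (big)
  top 4b → 0x5 → jnz [J]
  [11:0] imm=4092 (s12→-4) = #-4

beq #0; sll %r8, %r0; jnz #-4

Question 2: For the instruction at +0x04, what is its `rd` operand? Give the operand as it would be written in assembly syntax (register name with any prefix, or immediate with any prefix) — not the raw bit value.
+0x04: 85 50 ⇒ word 0x8550 (big)
  op=0x8550>>12=0x8 ⇒ sub (RR)
  rd: (w>>8)&0xf=0x5 → %r5
  rs: (w>>4)&0xf=0x5 → %r5

%r5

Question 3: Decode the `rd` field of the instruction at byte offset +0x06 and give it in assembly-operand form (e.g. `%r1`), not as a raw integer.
+0x06: ad 20 ⇒ word 0xad20 (big)
  opcode bits[15:12]=0xa: eor/RR
  [11:8] rd=13 = %r13
  [7:4] rs=2 = %r2

%r13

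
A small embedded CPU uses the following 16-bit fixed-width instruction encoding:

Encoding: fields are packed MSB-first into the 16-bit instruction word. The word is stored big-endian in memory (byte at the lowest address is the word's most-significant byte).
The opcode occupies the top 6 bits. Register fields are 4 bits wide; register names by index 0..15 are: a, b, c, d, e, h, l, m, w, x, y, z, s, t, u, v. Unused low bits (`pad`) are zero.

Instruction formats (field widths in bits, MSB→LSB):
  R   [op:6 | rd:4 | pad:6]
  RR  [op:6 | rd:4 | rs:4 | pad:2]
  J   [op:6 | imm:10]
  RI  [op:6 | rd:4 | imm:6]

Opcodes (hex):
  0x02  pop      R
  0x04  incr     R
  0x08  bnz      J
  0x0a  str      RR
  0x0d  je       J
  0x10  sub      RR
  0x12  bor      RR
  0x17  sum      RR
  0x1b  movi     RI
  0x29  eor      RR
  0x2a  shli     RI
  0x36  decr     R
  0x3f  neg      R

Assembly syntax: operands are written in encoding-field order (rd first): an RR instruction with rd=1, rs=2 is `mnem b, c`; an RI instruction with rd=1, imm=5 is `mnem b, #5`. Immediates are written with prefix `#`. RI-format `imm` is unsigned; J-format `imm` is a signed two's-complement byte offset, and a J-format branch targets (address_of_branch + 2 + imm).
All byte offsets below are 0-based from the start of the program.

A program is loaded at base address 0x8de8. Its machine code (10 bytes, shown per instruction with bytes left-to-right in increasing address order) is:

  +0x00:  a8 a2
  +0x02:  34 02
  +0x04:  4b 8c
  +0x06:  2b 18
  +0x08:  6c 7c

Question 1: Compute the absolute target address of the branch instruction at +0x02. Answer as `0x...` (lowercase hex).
[02] 34 02 → 0x3402
  op=0x3402>>10=0xd ⇒ je (J)
  imm: (w>>0)&0x3ff=0x2 → #2
  target = base 0x8de8 + off 0x02 + 2 + imm 2 = 0x8dee

0x8dee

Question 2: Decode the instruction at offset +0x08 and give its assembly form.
+0x08: 6c 7c ⇒ word 0x6c7c (big)
  top 6b → 0x1b → movi [RI]
  rd@[9:6]=0x1 ⇒ b
  imm@[5:0]=0x3c ⇒ #60

movi b, #60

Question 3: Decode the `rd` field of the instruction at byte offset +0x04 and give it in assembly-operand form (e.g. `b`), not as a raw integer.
[04] 4b 8c → 0x4b8c
  op=0x4b8c>>10=0x12 ⇒ bor (RR)
  rd@[9:6]=0xe ⇒ u
  rs@[5:2]=0x3 ⇒ d

u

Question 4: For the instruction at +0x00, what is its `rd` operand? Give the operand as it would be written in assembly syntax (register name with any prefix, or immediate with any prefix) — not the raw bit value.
+0x00: a8 a2 ⇒ word 0xa8a2 (big)
  top 6b → 0x2a → shli [RI]
  rd@[9:6]=0x2 ⇒ c
  imm@[5:0]=0x22 ⇒ #34

c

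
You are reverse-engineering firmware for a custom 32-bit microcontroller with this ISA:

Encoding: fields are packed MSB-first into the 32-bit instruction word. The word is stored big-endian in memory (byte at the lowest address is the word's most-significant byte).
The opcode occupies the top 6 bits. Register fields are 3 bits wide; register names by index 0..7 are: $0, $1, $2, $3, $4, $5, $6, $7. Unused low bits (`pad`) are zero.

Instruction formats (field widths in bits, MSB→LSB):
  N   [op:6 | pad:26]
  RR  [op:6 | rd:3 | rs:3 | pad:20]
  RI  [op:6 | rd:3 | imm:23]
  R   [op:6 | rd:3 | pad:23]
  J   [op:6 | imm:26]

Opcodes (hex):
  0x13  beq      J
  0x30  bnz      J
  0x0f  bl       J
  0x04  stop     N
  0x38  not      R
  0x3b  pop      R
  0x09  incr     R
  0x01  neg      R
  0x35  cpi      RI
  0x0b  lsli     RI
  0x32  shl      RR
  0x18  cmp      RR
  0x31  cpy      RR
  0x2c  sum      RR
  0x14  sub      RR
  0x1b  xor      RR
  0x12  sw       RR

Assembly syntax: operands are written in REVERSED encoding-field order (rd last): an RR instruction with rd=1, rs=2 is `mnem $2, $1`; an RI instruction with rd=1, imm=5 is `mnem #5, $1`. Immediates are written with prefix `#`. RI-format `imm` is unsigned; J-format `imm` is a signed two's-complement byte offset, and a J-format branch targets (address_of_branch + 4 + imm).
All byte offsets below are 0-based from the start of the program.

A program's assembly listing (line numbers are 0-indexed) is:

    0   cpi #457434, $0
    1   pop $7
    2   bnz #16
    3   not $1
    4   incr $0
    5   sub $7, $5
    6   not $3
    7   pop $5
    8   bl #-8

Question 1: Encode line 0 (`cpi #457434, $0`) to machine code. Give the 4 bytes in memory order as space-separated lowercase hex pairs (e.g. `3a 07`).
d4 06 fa da

line 0 (cpi): pack op=0x35:6|rd=0:3|imm=457434:23 = 0xd406fada; big→ d4 06 fa da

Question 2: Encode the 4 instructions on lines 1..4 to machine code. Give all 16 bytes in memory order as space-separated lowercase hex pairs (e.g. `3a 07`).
ef 80 00 00 c0 00 00 10 e0 80 00 00 24 00 00 00

line 1 (pop): pack op=0x3b:6|rd=7:3|pad=0:23 = 0xef800000; big→ ef 80 00 00
line 2 (bnz): pack op=0x30:6|imm=16:26 = 0xc0000010; big→ c0 00 00 10
line 3 (not): pack op=0x38:6|rd=1:3|pad=0:23 = 0xe0800000; big→ e0 80 00 00
line 4 (incr): pack op=0x9:6|rd=0:3|pad=0:23 = 0x24000000; big→ 24 00 00 00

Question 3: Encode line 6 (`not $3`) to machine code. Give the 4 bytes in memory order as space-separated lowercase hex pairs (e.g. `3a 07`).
e1 80 00 00

L6: not op=0x38:6|rd=3:3|pad=0:23 ⇒ 0xe1800000 ⇒ big e1 80 00 00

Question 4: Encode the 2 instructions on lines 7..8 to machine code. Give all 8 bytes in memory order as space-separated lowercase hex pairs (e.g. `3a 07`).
ee 80 00 00 3f ff ff f8

L7: pop op=0x3b:6|rd=5:3|pad=0:23 ⇒ 0xee800000 ⇒ big ee 80 00 00
L8: bl op=0xf:6|imm=-8:26 ⇒ 0x3ffffff8 ⇒ big 3f ff ff f8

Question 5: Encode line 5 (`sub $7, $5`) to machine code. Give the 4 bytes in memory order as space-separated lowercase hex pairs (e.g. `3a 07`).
line 5 (sub): pack op=0x14:6|rd=5:3|rs=7:3|pad=0:20 = 0x52f00000; big→ 52 f0 00 00

52 f0 00 00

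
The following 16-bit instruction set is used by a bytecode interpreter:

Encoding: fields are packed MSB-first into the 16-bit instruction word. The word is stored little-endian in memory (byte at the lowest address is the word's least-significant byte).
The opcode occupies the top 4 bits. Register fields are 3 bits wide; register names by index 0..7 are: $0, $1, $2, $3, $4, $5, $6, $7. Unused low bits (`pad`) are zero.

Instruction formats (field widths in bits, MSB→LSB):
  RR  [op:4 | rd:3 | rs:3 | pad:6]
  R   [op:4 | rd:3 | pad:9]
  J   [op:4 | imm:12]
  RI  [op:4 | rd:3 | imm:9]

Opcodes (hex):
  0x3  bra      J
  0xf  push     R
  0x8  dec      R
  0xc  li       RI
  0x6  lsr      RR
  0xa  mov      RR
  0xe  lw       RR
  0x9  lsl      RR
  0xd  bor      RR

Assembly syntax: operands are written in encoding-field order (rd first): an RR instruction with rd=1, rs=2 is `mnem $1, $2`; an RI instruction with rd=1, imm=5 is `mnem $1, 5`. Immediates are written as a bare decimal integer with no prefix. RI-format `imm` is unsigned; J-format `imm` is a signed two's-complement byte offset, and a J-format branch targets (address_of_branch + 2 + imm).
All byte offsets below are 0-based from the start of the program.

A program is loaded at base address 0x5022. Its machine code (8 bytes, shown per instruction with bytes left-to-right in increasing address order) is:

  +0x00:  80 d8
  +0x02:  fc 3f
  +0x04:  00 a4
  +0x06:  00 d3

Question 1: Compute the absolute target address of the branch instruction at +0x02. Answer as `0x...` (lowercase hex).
0x5022

off 0x02: read fc 3f as little → 0x3ffc
  op=0x3ffc>>12=0x3 ⇒ bra (J)
  [11:0] imm=4092 (s12→-4) = -4
  target = base 0x5022 + off 0x02 + 2 + imm -4 = 0x5022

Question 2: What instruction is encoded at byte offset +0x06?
@+06  little-endian(00 d3) = 0xd300
  opcode bits[15:12]=0xd: bor/RR
  rd: (w>>9)&0x7=0x1 → $1
  rs: (w>>6)&0x7=0x4 → $4

bor $1, $4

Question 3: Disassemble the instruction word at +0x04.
mov $2, $0

+0x04: 00 a4 ⇒ word 0xa400 (little)
  op=0xa400>>12=0xa ⇒ mov (RR)
  [11:9] rd=2 = $2
  [8:6] rs=0 = $0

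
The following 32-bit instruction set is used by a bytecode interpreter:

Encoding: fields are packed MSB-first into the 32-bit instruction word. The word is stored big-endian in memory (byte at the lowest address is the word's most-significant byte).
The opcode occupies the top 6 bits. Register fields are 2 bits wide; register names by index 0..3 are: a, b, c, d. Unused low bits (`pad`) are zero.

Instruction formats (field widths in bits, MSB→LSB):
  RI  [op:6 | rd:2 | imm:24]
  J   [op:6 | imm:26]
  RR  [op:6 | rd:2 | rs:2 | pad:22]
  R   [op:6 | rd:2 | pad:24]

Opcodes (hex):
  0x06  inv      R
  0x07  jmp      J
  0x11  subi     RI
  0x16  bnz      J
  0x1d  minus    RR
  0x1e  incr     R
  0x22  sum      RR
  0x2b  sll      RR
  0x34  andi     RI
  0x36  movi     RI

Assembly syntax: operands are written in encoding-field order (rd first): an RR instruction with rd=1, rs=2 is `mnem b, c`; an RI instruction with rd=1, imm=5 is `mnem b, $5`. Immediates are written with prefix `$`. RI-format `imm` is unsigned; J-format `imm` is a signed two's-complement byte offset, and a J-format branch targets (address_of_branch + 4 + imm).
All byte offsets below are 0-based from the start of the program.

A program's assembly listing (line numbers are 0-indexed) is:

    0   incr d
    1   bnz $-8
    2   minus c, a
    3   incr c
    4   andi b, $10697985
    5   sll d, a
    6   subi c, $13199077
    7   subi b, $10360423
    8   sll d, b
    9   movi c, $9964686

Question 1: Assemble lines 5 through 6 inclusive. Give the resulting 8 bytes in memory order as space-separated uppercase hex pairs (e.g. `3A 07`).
AF 00 00 00 46 C9 66 E5

L5: sll op=0x2b:6|rd=3:2|rs=0:2|pad=0:22 ⇒ 0xaf000000 ⇒ big af 00 00 00
L6: subi op=0x11:6|rd=2:2|imm=13199077:24 ⇒ 0x46c966e5 ⇒ big 46 c9 66 e5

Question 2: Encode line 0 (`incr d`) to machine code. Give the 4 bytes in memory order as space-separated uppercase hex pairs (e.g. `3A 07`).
7B 00 00 00

line 0 (incr): pack op=0x1e:6|rd=3:2|pad=0:24 = 0x7b000000; big→ 7b 00 00 00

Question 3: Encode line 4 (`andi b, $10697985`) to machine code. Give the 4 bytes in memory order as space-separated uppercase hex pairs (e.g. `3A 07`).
4. andi fields op=0x34:6|rd=1:2|imm=10697985:24 → word d1a33d01h → d1 a3 3d 01

D1 A3 3D 01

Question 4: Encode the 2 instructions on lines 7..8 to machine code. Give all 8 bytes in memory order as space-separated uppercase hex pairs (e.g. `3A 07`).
45 9E 16 67 AF 40 00 00

line 7 (subi): pack op=0x11:6|rd=1:2|imm=10360423:24 = 0x459e1667; big→ 45 9e 16 67
line 8 (sll): pack op=0x2b:6|rd=3:2|rs=1:2|pad=0:22 = 0xaf400000; big→ af 40 00 00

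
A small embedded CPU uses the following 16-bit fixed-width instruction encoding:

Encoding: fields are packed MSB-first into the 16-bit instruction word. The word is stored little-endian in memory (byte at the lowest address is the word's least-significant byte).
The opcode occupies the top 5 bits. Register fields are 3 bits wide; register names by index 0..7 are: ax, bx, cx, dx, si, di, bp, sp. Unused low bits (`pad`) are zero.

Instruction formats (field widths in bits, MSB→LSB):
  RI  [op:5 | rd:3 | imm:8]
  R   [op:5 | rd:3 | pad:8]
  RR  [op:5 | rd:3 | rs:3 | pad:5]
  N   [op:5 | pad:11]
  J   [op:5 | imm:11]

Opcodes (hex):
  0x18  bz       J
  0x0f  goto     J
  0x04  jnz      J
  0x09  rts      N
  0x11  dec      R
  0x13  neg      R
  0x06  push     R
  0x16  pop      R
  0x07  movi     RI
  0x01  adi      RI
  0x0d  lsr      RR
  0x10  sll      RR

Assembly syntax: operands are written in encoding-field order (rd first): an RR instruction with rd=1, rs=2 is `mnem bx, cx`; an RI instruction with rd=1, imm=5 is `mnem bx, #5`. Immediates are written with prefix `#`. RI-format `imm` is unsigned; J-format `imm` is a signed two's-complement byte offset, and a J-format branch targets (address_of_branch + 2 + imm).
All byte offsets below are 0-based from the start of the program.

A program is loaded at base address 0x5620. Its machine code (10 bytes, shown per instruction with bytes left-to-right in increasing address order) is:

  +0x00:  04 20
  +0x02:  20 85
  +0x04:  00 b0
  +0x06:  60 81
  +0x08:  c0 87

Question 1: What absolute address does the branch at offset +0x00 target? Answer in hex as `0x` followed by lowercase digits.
@+00  little-endian(04 20) = 0x2004
  op=0x2004>>11=0x4 ⇒ jnz (J)
  imm@[10:0]=0x4 ⇒ #4
  target = base 0x5620 + off 0x00 + 2 + imm 4 = 0x5626

0x5626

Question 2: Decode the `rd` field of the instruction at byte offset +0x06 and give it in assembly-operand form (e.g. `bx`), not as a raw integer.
off 0x06: read 60 81 as little → 0x8160
  opcode bits[15:11]=0x10: sll/RR
  rd@[10:8]=0x1 ⇒ bx
  rs@[7:5]=0x3 ⇒ dx

bx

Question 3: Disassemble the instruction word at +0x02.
+0x02: 20 85 ⇒ word 0x8520 (little)
  opcode bits[15:11]=0x10: sll/RR
  rd: (w>>8)&0x7=0x5 → di
  rs: (w>>5)&0x7=0x1 → bx

sll di, bx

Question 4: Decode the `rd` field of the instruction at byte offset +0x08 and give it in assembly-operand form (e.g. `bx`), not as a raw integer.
sp

[08] c0 87 → 0x87c0
  opcode bits[15:11]=0x10: sll/RR
  [10:8] rd=7 = sp
  [7:5] rs=6 = bp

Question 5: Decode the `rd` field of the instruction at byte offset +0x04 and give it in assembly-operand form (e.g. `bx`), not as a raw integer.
@+04  little-endian(00 b0) = 0xb000
  op=0xb000>>11=0x16 ⇒ pop (R)
  rd: (w>>8)&0x7=0x0 → ax

ax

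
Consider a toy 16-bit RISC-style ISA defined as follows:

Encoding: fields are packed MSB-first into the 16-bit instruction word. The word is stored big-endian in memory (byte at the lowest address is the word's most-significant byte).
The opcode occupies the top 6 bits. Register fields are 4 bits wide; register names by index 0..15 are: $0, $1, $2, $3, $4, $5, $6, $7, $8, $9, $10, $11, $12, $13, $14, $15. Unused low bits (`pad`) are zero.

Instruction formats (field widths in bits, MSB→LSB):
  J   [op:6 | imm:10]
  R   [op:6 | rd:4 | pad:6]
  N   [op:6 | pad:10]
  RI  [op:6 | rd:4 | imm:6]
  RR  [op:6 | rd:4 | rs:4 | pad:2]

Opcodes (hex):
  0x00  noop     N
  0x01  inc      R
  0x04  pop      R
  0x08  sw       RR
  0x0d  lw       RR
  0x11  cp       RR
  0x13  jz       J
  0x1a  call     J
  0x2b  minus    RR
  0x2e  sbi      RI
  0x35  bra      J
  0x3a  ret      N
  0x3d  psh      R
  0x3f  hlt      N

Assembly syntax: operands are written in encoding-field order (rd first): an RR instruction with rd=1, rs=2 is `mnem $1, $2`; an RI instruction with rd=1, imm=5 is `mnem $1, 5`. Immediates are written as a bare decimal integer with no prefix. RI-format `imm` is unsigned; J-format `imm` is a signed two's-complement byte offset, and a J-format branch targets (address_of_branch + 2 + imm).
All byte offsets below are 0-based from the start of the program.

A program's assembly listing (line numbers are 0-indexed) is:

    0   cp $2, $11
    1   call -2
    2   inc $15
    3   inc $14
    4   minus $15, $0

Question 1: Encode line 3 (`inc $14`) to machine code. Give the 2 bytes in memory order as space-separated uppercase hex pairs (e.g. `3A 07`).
3. inc fields op=0x1:6|rd=14:4|pad=0:6 → word 0780h → 07 80

07 80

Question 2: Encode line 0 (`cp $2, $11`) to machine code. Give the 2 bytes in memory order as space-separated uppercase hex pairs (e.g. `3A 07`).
44 AC

0. cp fields op=0x11:6|rd=2:4|rs=11:4|pad=0:2 → word 44ach → 44 ac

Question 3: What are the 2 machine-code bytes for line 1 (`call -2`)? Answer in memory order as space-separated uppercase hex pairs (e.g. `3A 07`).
line 1 (call): pack op=0x1a:6|imm=-2:10 = 0x6bfe; big→ 6b fe

6B FE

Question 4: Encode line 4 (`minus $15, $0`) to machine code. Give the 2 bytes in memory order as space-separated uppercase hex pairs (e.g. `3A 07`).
AF C0

4. minus fields op=0x2b:6|rd=15:4|rs=0:4|pad=0:2 → word afc0h → af c0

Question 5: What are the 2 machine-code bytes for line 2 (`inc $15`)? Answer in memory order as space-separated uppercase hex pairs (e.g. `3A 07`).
L2: inc op=0x1:6|rd=15:4|pad=0:6 ⇒ 0x07c0 ⇒ big 07 c0

07 C0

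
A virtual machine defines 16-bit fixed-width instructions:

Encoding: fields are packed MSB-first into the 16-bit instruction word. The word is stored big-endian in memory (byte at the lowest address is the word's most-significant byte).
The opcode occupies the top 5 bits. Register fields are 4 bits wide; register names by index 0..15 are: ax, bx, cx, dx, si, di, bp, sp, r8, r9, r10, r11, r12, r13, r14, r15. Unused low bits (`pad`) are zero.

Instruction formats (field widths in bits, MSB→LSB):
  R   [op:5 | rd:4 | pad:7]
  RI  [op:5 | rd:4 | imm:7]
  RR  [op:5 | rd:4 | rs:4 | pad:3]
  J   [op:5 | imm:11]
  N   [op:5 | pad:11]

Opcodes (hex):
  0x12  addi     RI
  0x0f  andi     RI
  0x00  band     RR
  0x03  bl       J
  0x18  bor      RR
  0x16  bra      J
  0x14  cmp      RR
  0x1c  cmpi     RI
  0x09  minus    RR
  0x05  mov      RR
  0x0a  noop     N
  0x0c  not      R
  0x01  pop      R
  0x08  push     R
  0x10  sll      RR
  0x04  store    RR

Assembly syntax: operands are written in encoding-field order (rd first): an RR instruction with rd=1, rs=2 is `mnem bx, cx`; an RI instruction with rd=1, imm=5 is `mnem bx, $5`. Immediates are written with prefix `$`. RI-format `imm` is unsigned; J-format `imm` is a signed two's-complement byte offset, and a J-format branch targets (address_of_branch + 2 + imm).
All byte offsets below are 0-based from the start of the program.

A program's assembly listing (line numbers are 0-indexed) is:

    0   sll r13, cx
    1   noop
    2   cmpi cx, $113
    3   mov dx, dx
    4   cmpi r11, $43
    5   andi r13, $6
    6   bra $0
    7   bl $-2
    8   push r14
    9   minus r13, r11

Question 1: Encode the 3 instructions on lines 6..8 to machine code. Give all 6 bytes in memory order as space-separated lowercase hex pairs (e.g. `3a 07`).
line 6 (bra): pack op=0x16:5|imm=0:11 = 0xb000; big→ b0 00
line 7 (bl): pack op=0x3:5|imm=-2:11 = 0x1ffe; big→ 1f fe
line 8 (push): pack op=0x8:5|rd=14:4|pad=0:7 = 0x4700; big→ 47 00

b0 00 1f fe 47 00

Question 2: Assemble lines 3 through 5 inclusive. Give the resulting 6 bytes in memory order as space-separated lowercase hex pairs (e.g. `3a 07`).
29 98 e5 ab 7e 86

3. mov fields op=0x5:5|rd=3:4|rs=3:4|pad=0:3 → word 2998h → 29 98
4. cmpi fields op=0x1c:5|rd=11:4|imm=43:7 → word e5abh → e5 ab
5. andi fields op=0xf:5|rd=13:4|imm=6:7 → word 7e86h → 7e 86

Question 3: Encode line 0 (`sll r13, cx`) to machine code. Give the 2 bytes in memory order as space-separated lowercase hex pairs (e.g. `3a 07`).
0. sll fields op=0x10:5|rd=13:4|rs=2:4|pad=0:3 → word 8690h → 86 90

86 90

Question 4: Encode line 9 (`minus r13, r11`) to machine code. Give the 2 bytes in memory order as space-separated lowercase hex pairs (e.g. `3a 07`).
line 9 (minus): pack op=0x9:5|rd=13:4|rs=11:4|pad=0:3 = 0x4ed8; big→ 4e d8

4e d8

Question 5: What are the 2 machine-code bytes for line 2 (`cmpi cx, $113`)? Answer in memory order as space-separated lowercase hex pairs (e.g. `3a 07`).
line 2 (cmpi): pack op=0x1c:5|rd=2:4|imm=113:7 = 0xe171; big→ e1 71

e1 71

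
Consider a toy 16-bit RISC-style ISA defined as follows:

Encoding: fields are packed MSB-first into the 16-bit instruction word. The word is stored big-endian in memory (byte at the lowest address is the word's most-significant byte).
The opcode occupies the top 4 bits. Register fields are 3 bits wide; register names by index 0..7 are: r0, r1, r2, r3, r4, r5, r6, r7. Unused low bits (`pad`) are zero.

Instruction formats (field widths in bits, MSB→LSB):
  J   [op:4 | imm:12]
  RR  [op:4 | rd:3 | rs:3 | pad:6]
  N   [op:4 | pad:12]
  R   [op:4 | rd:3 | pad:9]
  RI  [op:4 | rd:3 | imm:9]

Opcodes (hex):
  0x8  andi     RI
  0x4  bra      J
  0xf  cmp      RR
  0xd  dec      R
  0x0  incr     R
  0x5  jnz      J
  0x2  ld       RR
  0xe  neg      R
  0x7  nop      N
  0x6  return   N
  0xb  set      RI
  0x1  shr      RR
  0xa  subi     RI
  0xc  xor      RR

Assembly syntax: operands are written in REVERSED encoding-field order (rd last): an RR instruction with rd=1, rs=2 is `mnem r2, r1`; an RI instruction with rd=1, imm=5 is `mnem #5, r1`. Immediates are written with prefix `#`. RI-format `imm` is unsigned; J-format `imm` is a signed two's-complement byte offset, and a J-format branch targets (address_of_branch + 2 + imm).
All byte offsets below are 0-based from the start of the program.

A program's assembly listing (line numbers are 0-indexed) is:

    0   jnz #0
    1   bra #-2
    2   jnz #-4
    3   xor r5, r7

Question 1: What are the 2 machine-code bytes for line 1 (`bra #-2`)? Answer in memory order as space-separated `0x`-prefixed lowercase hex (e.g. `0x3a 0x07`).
0x4f 0xfe

L1: bra op=0x4:4|imm=-2:12 ⇒ 0x4ffe ⇒ big 4f fe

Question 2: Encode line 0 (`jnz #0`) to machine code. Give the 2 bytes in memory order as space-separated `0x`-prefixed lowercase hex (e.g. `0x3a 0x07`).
0x50 0x00

0. jnz fields op=0x5:4|imm=0:12 → word 5000h → 50 00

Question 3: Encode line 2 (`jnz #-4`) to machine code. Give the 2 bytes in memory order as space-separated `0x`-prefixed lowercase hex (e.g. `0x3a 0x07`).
line 2 (jnz): pack op=0x5:4|imm=-4:12 = 0x5ffc; big→ 5f fc

0x5f 0xfc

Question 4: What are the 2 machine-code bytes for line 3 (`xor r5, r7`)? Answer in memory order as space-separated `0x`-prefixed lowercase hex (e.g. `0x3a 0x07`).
L3: xor op=0xc:4|rd=7:3|rs=5:3|pad=0:6 ⇒ 0xcf40 ⇒ big cf 40

0xcf 0x40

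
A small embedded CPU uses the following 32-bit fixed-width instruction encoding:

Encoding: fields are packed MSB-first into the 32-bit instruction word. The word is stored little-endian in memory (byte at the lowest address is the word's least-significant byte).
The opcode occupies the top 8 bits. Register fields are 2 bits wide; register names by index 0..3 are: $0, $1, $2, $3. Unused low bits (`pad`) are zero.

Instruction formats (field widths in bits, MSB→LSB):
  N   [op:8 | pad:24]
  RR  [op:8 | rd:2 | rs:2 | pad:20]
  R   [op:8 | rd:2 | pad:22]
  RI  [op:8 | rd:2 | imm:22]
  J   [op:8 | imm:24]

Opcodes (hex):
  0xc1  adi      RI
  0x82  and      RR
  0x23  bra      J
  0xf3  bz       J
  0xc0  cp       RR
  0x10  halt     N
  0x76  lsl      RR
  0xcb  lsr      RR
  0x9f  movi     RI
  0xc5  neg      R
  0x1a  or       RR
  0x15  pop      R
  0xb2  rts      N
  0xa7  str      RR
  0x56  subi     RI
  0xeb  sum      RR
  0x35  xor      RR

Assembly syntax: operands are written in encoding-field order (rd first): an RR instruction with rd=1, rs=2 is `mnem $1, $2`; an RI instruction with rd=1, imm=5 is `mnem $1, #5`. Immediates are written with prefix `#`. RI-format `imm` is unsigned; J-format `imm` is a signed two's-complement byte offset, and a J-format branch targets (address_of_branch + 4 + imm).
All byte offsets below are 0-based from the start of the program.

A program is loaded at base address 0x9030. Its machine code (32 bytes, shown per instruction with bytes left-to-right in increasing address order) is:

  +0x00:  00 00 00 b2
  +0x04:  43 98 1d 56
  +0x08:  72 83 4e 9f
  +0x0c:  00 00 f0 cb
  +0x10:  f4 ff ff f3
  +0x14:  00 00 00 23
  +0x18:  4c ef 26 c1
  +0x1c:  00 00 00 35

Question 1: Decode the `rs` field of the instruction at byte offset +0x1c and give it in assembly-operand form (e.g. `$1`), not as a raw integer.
+0x1c: 00 00 00 35 ⇒ word 0x35000000 (little)
  opcode bits[31:24]=0x35: xor/RR
  rd@[23:22]=0x0 ⇒ $0
  rs@[21:20]=0x0 ⇒ $0

$0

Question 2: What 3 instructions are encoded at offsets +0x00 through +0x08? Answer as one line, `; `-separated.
rts; subi $0, #1939523; movi $1, #951154

@+00  little-endian(00 00 00 b2) = 0xb2000000
  top 8b → 0xb2 → rts [N]
@+04  little-endian(43 98 1d 56) = 0x561d9843
  top 8b → 0x56 → subi [RI]
  rd@[23:22]=0x0 ⇒ $0
  imm@[21:0]=0x1d9843 ⇒ #1939523
@+08  little-endian(72 83 4e 9f) = 0x9f4e8372
  top 8b → 0x9f → movi [RI]
  rd@[23:22]=0x1 ⇒ $1
  imm@[21:0]=0xe8372 ⇒ #951154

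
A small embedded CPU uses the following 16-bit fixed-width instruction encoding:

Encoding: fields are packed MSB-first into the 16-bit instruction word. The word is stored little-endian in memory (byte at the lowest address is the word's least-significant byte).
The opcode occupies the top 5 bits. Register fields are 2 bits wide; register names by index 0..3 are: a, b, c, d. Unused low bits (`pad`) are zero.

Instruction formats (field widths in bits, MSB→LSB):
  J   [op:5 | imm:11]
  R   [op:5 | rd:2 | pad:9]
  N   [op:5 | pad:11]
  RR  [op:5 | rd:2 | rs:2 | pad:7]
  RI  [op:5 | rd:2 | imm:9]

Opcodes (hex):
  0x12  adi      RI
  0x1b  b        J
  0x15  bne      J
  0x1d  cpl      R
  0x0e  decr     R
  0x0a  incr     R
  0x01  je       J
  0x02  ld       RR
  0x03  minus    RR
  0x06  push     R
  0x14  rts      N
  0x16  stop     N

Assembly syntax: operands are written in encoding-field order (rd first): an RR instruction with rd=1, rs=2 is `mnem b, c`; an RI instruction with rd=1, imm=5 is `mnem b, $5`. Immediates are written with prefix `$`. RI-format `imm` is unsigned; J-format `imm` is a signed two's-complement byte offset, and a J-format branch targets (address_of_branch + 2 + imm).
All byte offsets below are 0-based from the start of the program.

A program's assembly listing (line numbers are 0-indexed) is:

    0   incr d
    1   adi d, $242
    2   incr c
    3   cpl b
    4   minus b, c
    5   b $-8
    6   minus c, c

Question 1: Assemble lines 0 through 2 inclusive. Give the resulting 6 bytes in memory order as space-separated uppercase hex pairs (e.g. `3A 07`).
L0: incr op=0xa:5|rd=3:2|pad=0:9 ⇒ 0x5600 ⇒ little 00 56
L1: adi op=0x12:5|rd=3:2|imm=242:9 ⇒ 0x96f2 ⇒ little f2 96
L2: incr op=0xa:5|rd=2:2|pad=0:9 ⇒ 0x5400 ⇒ little 00 54

00 56 F2 96 00 54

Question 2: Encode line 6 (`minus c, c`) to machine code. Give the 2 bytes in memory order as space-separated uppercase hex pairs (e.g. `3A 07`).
line 6 (minus): pack op=0x3:5|rd=2:2|rs=2:2|pad=0:7 = 0x1d00; little→ 00 1d

00 1D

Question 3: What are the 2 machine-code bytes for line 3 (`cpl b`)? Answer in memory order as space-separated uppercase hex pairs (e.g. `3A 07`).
00 EA

line 3 (cpl): pack op=0x1d:5|rd=1:2|pad=0:9 = 0xea00; little→ 00 ea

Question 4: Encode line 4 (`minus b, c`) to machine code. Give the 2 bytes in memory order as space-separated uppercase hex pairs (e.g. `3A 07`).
4. minus fields op=0x3:5|rd=1:2|rs=2:2|pad=0:7 → word 1b00h → 00 1b

00 1B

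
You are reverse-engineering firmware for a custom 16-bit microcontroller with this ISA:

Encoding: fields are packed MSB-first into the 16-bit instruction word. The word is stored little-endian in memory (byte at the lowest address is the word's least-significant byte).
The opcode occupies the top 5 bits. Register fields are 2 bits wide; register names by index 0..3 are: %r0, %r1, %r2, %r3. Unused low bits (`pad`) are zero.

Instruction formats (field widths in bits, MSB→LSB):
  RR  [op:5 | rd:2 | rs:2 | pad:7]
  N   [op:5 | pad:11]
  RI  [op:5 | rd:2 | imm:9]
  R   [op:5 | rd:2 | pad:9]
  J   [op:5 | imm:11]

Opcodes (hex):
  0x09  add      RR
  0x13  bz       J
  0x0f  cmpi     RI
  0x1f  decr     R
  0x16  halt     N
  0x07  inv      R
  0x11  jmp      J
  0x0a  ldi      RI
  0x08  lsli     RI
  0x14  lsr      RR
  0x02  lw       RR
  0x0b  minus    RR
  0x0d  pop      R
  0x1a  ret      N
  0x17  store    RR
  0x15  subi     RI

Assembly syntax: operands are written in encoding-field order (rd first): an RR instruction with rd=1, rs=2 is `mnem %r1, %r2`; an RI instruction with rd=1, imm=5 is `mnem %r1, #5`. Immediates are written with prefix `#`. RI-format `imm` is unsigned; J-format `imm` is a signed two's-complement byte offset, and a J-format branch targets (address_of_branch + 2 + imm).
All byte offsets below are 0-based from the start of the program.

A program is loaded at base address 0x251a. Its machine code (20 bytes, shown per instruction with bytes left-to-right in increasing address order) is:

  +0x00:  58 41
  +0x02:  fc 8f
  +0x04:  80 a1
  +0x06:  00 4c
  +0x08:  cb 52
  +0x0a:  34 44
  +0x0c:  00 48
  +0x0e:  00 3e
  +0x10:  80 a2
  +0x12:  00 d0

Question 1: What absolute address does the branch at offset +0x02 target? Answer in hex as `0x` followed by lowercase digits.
0x251a

off 0x02: read fc 8f as little → 0x8ffc
  top 5b → 0x11 → jmp [J]
  [10:0] imm=2044 (s11→-4) = #-4
  target = base 0x251a + off 0x02 + 2 + imm -4 = 0x251a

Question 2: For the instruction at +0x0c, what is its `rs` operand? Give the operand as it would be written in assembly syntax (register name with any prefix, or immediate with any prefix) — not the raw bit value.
[0c] 00 48 → 0x4800
  op=0x4800>>11=0x9 ⇒ add (RR)
  [10:9] rd=0 = %r0
  [8:7] rs=0 = %r0

%r0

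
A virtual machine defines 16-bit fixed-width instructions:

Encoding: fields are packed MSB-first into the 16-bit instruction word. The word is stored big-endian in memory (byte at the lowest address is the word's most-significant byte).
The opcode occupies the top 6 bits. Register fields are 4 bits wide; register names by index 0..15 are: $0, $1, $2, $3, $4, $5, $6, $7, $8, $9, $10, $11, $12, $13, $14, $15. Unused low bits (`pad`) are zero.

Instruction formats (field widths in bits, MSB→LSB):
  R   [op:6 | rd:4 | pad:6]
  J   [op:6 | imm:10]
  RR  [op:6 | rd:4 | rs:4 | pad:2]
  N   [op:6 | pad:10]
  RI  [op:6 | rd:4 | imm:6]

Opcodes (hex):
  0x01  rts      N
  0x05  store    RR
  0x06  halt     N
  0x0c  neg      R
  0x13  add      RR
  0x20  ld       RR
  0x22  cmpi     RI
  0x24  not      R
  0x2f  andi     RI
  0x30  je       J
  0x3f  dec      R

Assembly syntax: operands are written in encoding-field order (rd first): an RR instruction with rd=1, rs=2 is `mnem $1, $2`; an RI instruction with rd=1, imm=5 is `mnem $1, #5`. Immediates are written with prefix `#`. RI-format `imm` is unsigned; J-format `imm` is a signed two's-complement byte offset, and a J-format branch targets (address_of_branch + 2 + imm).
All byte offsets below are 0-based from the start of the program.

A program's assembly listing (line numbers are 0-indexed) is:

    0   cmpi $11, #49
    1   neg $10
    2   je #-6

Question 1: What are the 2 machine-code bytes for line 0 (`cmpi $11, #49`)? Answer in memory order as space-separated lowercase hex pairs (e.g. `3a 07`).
8a f1

line 0 (cmpi): pack op=0x22:6|rd=11:4|imm=49:6 = 0x8af1; big→ 8a f1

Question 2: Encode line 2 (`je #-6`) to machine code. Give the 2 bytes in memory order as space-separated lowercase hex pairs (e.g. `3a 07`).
L2: je op=0x30:6|imm=-6:10 ⇒ 0xc3fa ⇒ big c3 fa

c3 fa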